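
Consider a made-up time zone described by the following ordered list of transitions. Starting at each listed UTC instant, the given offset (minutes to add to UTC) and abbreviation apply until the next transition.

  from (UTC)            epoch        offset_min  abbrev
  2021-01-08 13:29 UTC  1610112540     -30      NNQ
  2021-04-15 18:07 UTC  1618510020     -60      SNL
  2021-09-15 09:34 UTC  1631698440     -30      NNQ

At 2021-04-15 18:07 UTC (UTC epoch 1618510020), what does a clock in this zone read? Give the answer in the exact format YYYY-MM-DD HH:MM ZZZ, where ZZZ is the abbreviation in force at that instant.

2021-04-15 17:07 SNL

Query: 2021-04-15 18:07 UTC
Rule 2/3 (SNL, -01:00): 2021-04-15 18:07 UTC ≤ query < 2021-09-15 09:34 UTC
18·60 + 7 - 60 = 1027 min
1027 = 0·1440 + 1027; 1027 = 17·60 + 7 → 17:07, same day
→ 2021-04-15 17:07 SNL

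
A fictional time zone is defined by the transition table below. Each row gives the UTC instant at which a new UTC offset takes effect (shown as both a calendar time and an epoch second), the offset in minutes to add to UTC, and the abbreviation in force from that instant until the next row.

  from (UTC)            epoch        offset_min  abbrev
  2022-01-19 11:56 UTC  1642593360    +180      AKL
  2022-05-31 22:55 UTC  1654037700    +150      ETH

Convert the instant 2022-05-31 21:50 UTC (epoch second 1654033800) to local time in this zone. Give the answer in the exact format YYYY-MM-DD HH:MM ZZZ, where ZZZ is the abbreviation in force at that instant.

2022-06-01 00:50 AKL

Query: 2022-05-31 21:50 UTC
Rule 1/2 (AKL, +03:00): 2022-01-19 11:56 UTC ≤ query < 2022-05-31 22:55 UTC
21·60 + 50 + 180 = 1490 min
1490 = 1·1440 + 50; 50 = 0·60 + 50 → 00:50, 2022-05-31 + 1 day = 2022-06-01
→ 2022-06-01 00:50 AKL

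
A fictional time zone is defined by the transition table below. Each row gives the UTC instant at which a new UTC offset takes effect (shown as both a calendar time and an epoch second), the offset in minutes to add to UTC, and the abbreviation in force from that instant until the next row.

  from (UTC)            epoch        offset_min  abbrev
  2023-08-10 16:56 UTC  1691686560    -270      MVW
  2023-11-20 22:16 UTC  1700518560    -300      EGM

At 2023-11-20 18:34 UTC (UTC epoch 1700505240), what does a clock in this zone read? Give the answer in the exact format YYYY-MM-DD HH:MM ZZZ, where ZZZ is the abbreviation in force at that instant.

Query: 2023-11-20 18:34 UTC
Rule 1/2 (MVW, -04:30): 2023-08-10 16:56 UTC ≤ query < 2023-11-20 22:16 UTC
18·60 + 34 - 270 = 844 min
844 = 0·1440 + 844; 844 = 14·60 + 4 → 14:04, same day
→ 2023-11-20 14:04 MVW

2023-11-20 14:04 MVW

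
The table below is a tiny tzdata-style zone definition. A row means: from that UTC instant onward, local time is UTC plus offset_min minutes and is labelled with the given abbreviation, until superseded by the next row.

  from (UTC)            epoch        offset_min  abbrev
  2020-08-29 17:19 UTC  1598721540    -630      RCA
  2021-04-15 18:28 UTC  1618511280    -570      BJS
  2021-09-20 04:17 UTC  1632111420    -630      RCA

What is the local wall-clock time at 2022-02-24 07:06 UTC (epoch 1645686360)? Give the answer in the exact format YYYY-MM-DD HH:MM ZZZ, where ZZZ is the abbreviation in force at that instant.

2022-02-23 20:36 RCA

Query: 2022-02-24 07:06 UTC
Rule 3/3 (RCA, -10:30): 2021-09-20 04:17 UTC ≤ query < +∞
7·60 + 6 - 630 = -204 min
-204 = -1·1440 + 1236; 1236 = 20·60 + 36 → 20:36, 2022-02-24 - 1 day = 2022-02-23
→ 2022-02-23 20:36 RCA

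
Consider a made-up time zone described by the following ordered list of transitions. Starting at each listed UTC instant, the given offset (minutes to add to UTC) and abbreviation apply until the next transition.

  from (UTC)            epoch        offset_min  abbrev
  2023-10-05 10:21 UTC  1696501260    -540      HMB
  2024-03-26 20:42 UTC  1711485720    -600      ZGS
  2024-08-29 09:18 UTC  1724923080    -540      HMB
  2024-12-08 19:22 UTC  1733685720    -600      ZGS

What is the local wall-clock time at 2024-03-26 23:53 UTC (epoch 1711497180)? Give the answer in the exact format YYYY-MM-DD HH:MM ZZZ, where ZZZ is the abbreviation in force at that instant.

Query: 2024-03-26 23:53 UTC
Rule 2/4 (ZGS, -10:00): 2024-03-26 20:42 UTC ≤ query < 2024-08-29 09:18 UTC
23·60 + 53 - 600 = 833 min
833 = 0·1440 + 833; 833 = 13·60 + 53 → 13:53, same day
→ 2024-03-26 13:53 ZGS

2024-03-26 13:53 ZGS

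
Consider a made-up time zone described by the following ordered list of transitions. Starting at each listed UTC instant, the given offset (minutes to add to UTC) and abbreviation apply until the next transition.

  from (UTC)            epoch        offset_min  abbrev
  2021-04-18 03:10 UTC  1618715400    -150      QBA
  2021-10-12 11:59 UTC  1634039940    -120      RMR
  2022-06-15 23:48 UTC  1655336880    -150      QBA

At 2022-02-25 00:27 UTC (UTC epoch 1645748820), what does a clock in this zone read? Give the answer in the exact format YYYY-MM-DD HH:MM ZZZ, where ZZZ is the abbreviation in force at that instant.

2022-02-24 22:27 RMR

Query: 2022-02-25 00:27 UTC
Rule 2/3 (RMR, -02:00): 2021-10-12 11:59 UTC ≤ query < 2022-06-15 23:48 UTC
0·60 + 27 - 120 = -93 min
-93 = -1·1440 + 1347; 1347 = 22·60 + 27 → 22:27, 2022-02-25 - 1 day = 2022-02-24
→ 2022-02-24 22:27 RMR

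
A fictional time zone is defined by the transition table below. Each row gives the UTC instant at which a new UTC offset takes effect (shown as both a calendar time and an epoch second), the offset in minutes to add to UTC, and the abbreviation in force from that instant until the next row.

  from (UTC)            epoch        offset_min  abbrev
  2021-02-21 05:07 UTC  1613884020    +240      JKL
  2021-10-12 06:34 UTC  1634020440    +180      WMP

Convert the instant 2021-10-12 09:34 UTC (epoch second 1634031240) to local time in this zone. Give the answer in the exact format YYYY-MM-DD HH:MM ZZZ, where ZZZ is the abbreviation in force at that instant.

Query: 2021-10-12 09:34 UTC
Rule 2/2 (WMP, +03:00): 2021-10-12 06:34 UTC ≤ query < +∞
9·60 + 34 + 180 = 754 min
754 = 0·1440 + 754; 754 = 12·60 + 34 → 12:34, same day
→ 2021-10-12 12:34 WMP

2021-10-12 12:34 WMP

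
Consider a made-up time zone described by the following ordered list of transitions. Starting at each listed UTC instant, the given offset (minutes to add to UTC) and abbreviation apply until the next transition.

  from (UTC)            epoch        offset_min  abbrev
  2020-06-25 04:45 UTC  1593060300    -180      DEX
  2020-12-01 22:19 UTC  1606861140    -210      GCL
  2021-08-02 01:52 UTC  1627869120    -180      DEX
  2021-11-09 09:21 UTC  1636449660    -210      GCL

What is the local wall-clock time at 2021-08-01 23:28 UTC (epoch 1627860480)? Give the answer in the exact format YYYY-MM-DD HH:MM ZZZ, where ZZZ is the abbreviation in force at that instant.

Query: 2021-08-01 23:28 UTC
Rule 2/4 (GCL, -03:30): 2020-12-01 22:19 UTC ≤ query < 2021-08-02 01:52 UTC
23·60 + 28 - 210 = 1198 min
1198 = 0·1440 + 1198; 1198 = 19·60 + 58 → 19:58, same day
→ 2021-08-01 19:58 GCL

2021-08-01 19:58 GCL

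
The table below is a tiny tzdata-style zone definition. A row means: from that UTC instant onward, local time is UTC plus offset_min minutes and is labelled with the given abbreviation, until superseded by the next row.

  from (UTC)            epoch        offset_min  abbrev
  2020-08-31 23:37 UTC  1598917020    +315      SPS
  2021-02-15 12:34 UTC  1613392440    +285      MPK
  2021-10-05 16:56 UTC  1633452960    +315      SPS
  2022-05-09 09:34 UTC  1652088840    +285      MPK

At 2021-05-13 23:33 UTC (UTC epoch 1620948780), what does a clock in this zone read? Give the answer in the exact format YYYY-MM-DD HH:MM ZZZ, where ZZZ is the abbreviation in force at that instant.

Query: 2021-05-13 23:33 UTC
Rule 2/4 (MPK, +04:45): 2021-02-15 12:34 UTC ≤ query < 2021-10-05 16:56 UTC
23·60 + 33 + 285 = 1698 min
1698 = 1·1440 + 258; 258 = 4·60 + 18 → 04:18, 2021-05-13 + 1 day = 2021-05-14
→ 2021-05-14 04:18 MPK

2021-05-14 04:18 MPK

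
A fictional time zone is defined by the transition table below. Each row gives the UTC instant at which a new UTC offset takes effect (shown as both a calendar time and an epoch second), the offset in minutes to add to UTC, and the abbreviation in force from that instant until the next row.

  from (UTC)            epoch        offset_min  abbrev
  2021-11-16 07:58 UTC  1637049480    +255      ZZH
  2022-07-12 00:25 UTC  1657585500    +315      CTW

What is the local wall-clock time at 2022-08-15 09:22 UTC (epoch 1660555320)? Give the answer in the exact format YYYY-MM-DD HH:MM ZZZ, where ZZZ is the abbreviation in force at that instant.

Query: 2022-08-15 09:22 UTC
Rule 2/2 (CTW, +05:15): 2022-07-12 00:25 UTC ≤ query < +∞
9·60 + 22 + 315 = 877 min
877 = 0·1440 + 877; 877 = 14·60 + 37 → 14:37, same day
→ 2022-08-15 14:37 CTW

2022-08-15 14:37 CTW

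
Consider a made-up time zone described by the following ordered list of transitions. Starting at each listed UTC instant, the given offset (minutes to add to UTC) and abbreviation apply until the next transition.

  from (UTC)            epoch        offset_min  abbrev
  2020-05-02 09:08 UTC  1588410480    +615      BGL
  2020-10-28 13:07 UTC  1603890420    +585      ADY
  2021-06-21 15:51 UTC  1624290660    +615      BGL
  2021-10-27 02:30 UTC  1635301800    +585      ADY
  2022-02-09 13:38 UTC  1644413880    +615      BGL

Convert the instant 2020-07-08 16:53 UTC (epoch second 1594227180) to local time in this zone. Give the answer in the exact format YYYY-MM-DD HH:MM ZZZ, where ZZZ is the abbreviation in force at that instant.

2020-07-09 03:08 BGL

Query: 2020-07-08 16:53 UTC
Rule 1/5 (BGL, +10:15): 2020-05-02 09:08 UTC ≤ query < 2020-10-28 13:07 UTC
16·60 + 53 + 615 = 1628 min
1628 = 1·1440 + 188; 188 = 3·60 + 8 → 03:08, 2020-07-08 + 1 day = 2020-07-09
→ 2020-07-09 03:08 BGL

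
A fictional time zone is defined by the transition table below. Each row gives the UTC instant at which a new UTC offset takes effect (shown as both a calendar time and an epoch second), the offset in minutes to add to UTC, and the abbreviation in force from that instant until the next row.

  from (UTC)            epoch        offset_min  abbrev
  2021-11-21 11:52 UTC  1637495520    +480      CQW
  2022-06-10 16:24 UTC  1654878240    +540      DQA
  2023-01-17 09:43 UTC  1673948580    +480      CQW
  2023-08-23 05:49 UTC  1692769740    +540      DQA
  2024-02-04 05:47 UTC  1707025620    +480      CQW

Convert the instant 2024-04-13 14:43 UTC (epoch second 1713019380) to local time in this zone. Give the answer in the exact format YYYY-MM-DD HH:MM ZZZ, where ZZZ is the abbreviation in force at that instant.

Query: 2024-04-13 14:43 UTC
Rule 5/5 (CQW, +08:00): 2024-02-04 05:47 UTC ≤ query < +∞
14·60 + 43 + 480 = 1363 min
1363 = 0·1440 + 1363; 1363 = 22·60 + 43 → 22:43, same day
→ 2024-04-13 22:43 CQW

2024-04-13 22:43 CQW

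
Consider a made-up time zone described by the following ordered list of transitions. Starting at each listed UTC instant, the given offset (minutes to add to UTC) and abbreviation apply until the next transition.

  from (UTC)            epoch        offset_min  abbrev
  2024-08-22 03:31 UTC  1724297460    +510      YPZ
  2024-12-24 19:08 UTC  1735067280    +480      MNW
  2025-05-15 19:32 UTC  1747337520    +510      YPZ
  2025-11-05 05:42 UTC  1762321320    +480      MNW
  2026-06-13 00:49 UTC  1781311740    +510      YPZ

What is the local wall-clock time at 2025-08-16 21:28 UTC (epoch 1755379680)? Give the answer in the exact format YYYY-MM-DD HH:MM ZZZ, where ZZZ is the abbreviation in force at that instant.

2025-08-17 05:58 YPZ

Query: 2025-08-16 21:28 UTC
Rule 3/5 (YPZ, +08:30): 2025-05-15 19:32 UTC ≤ query < 2025-11-05 05:42 UTC
21·60 + 28 + 510 = 1798 min
1798 = 1·1440 + 358; 358 = 5·60 + 58 → 05:58, 2025-08-16 + 1 day = 2025-08-17
→ 2025-08-17 05:58 YPZ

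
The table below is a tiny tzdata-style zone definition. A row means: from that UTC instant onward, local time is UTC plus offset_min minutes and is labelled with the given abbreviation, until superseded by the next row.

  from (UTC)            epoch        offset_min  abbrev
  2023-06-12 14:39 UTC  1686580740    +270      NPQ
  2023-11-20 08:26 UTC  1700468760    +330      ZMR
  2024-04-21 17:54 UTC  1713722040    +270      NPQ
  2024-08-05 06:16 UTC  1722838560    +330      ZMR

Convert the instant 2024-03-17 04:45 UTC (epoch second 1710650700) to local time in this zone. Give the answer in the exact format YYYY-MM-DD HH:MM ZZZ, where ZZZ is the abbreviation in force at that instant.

Query: 2024-03-17 04:45 UTC
Rule 2/4 (ZMR, +05:30): 2023-11-20 08:26 UTC ≤ query < 2024-04-21 17:54 UTC
4·60 + 45 + 330 = 615 min
615 = 0·1440 + 615; 615 = 10·60 + 15 → 10:15, same day
→ 2024-03-17 10:15 ZMR

2024-03-17 10:15 ZMR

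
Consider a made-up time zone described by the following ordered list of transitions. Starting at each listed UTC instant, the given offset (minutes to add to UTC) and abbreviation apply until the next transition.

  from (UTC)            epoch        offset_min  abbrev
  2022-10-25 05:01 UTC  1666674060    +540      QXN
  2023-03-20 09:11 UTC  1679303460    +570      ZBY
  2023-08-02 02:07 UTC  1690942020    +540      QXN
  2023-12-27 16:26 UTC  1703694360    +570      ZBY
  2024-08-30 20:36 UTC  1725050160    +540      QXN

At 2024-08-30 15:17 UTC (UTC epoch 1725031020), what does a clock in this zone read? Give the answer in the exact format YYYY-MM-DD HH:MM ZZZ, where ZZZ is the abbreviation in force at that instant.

Query: 2024-08-30 15:17 UTC
Rule 4/5 (ZBY, +09:30): 2023-12-27 16:26 UTC ≤ query < 2024-08-30 20:36 UTC
15·60 + 17 + 570 = 1487 min
1487 = 1·1440 + 47; 47 = 0·60 + 47 → 00:47, 2024-08-30 + 1 day = 2024-08-31
→ 2024-08-31 00:47 ZBY

2024-08-31 00:47 ZBY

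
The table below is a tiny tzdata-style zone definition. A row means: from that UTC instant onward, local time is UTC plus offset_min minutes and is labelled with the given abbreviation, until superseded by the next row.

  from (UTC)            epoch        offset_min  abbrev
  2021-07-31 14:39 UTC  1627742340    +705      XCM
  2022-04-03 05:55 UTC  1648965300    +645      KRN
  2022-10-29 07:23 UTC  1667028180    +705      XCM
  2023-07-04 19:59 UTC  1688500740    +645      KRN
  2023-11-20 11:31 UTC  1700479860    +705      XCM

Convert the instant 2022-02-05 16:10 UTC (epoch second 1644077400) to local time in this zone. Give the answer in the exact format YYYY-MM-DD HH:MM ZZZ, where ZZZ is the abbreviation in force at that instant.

2022-02-06 03:55 XCM

Query: 2022-02-05 16:10 UTC
Rule 1/5 (XCM, +11:45): 2021-07-31 14:39 UTC ≤ query < 2022-04-03 05:55 UTC
16·60 + 10 + 705 = 1675 min
1675 = 1·1440 + 235; 235 = 3·60 + 55 → 03:55, 2022-02-05 + 1 day = 2022-02-06
→ 2022-02-06 03:55 XCM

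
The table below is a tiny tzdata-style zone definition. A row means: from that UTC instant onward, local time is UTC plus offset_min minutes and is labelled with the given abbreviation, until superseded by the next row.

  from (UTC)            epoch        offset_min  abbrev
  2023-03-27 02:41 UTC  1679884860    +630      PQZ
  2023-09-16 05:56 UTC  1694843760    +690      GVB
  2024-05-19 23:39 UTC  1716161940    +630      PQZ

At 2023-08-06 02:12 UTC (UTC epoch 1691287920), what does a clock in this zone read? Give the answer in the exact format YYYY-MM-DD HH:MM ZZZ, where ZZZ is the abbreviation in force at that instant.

Query: 2023-08-06 02:12 UTC
Rule 1/3 (PQZ, +10:30): 2023-03-27 02:41 UTC ≤ query < 2023-09-16 05:56 UTC
2·60 + 12 + 630 = 762 min
762 = 0·1440 + 762; 762 = 12·60 + 42 → 12:42, same day
→ 2023-08-06 12:42 PQZ

2023-08-06 12:42 PQZ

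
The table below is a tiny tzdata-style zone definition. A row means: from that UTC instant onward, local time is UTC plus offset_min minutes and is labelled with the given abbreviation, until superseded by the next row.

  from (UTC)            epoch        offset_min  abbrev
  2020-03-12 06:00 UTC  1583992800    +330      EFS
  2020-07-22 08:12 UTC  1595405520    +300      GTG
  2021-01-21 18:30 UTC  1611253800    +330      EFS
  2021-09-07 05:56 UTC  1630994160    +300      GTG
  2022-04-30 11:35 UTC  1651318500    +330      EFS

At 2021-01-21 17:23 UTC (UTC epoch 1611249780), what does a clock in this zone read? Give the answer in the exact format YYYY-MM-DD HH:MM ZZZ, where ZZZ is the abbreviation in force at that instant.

2021-01-21 22:23 GTG

Query: 2021-01-21 17:23 UTC
Rule 2/5 (GTG, +05:00): 2020-07-22 08:12 UTC ≤ query < 2021-01-21 18:30 UTC
17·60 + 23 + 300 = 1343 min
1343 = 0·1440 + 1343; 1343 = 22·60 + 23 → 22:23, same day
→ 2021-01-21 22:23 GTG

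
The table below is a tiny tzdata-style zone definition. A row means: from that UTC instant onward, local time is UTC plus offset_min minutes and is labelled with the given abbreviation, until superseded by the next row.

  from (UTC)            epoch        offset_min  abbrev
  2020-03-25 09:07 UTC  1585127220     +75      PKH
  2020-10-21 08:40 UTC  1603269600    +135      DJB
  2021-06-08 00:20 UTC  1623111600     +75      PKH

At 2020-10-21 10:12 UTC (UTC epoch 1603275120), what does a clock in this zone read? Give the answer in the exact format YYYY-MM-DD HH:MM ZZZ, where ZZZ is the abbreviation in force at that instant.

2020-10-21 12:27 DJB

Query: 2020-10-21 10:12 UTC
Rule 2/3 (DJB, +02:15): 2020-10-21 08:40 UTC ≤ query < 2021-06-08 00:20 UTC
10·60 + 12 + 135 = 747 min
747 = 0·1440 + 747; 747 = 12·60 + 27 → 12:27, same day
→ 2020-10-21 12:27 DJB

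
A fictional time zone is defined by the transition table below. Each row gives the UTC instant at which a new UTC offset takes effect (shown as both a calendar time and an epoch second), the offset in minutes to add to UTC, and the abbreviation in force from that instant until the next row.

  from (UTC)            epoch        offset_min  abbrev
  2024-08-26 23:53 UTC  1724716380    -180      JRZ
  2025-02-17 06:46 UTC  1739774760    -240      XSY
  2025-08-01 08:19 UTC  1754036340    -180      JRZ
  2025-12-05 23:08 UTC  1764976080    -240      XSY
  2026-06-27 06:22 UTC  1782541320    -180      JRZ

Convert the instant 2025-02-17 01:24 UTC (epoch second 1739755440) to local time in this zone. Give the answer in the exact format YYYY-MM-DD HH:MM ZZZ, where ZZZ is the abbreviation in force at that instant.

2025-02-16 22:24 JRZ

Query: 2025-02-17 01:24 UTC
Rule 1/5 (JRZ, -03:00): 2024-08-26 23:53 UTC ≤ query < 2025-02-17 06:46 UTC
1·60 + 24 - 180 = -96 min
-96 = -1·1440 + 1344; 1344 = 22·60 + 24 → 22:24, 2025-02-17 - 1 day = 2025-02-16
→ 2025-02-16 22:24 JRZ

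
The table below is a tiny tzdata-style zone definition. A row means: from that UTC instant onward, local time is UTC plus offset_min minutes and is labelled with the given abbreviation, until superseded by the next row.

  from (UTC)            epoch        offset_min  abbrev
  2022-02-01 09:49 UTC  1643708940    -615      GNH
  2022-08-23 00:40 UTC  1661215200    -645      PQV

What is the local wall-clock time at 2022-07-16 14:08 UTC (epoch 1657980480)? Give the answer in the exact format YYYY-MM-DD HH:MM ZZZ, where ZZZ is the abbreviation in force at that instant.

2022-07-16 03:53 GNH

Query: 2022-07-16 14:08 UTC
Rule 1/2 (GNH, -10:15): 2022-02-01 09:49 UTC ≤ query < 2022-08-23 00:40 UTC
14·60 + 8 - 615 = 233 min
233 = 0·1440 + 233; 233 = 3·60 + 53 → 03:53, same day
→ 2022-07-16 03:53 GNH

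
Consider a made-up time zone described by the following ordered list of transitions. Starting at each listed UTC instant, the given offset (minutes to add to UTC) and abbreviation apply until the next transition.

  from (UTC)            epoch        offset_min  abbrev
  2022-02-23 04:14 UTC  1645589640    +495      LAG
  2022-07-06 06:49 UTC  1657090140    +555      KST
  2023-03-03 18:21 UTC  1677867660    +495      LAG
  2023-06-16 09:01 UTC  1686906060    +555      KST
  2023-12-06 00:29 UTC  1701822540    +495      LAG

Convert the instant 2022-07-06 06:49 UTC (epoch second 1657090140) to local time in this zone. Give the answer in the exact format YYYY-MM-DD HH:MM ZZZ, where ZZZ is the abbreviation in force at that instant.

2022-07-06 16:04 KST

Query: 2022-07-06 06:49 UTC
Rule 2/5 (KST, +09:15): 2022-07-06 06:49 UTC ≤ query < 2023-03-03 18:21 UTC
6·60 + 49 + 555 = 964 min
964 = 0·1440 + 964; 964 = 16·60 + 4 → 16:04, same day
→ 2022-07-06 16:04 KST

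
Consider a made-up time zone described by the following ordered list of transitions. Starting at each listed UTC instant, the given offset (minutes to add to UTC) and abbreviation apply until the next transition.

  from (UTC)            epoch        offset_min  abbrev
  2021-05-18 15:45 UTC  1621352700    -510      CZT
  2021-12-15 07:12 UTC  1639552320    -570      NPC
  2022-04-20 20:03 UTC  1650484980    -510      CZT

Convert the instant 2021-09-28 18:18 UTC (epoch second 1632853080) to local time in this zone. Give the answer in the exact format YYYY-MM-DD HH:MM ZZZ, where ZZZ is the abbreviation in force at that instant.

2021-09-28 09:48 CZT

Query: 2021-09-28 18:18 UTC
Rule 1/3 (CZT, -08:30): 2021-05-18 15:45 UTC ≤ query < 2021-12-15 07:12 UTC
18·60 + 18 - 510 = 588 min
588 = 0·1440 + 588; 588 = 9·60 + 48 → 09:48, same day
→ 2021-09-28 09:48 CZT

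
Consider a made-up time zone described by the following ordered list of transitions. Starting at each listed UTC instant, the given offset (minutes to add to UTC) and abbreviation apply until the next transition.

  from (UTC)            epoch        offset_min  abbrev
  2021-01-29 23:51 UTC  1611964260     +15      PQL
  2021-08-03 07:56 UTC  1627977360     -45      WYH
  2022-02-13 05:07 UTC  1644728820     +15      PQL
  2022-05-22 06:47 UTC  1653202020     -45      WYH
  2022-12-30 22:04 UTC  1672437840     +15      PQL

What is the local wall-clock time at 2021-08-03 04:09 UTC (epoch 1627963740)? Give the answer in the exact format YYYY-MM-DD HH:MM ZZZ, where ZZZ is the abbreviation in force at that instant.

Query: 2021-08-03 04:09 UTC
Rule 1/5 (PQL, +00:15): 2021-01-29 23:51 UTC ≤ query < 2021-08-03 07:56 UTC
4·60 + 9 + 15 = 264 min
264 = 0·1440 + 264; 264 = 4·60 + 24 → 04:24, same day
→ 2021-08-03 04:24 PQL

2021-08-03 04:24 PQL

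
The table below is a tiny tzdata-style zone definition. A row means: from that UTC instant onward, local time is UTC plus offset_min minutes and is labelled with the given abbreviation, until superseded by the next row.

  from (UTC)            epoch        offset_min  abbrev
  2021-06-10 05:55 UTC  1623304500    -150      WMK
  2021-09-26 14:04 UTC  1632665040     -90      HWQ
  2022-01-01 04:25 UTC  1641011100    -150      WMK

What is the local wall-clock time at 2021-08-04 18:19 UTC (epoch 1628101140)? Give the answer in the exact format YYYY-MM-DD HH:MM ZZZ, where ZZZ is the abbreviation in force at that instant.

2021-08-04 15:49 WMK

Query: 2021-08-04 18:19 UTC
Rule 1/3 (WMK, -02:30): 2021-06-10 05:55 UTC ≤ query < 2021-09-26 14:04 UTC
18·60 + 19 - 150 = 949 min
949 = 0·1440 + 949; 949 = 15·60 + 49 → 15:49, same day
→ 2021-08-04 15:49 WMK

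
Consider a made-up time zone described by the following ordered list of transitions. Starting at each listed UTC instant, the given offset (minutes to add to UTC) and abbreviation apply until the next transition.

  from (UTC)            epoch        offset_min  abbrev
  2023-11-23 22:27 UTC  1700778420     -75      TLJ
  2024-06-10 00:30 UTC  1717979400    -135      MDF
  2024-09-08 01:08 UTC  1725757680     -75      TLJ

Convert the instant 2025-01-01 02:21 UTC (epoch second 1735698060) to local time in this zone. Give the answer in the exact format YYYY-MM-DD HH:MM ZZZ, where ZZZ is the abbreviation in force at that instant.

2025-01-01 01:06 TLJ

Query: 2025-01-01 02:21 UTC
Rule 3/3 (TLJ, -01:15): 2024-09-08 01:08 UTC ≤ query < +∞
2·60 + 21 - 75 = 66 min
66 = 0·1440 + 66; 66 = 1·60 + 6 → 01:06, same day
→ 2025-01-01 01:06 TLJ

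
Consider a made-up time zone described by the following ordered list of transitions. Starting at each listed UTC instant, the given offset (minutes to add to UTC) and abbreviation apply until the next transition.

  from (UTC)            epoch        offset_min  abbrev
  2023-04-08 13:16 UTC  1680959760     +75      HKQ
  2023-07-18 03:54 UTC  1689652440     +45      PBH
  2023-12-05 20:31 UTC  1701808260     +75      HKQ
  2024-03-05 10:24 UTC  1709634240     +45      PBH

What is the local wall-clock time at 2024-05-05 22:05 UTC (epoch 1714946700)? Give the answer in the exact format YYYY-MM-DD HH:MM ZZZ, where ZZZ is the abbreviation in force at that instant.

2024-05-05 22:50 PBH

Query: 2024-05-05 22:05 UTC
Rule 4/4 (PBH, +00:45): 2024-03-05 10:24 UTC ≤ query < +∞
22·60 + 5 + 45 = 1370 min
1370 = 0·1440 + 1370; 1370 = 22·60 + 50 → 22:50, same day
→ 2024-05-05 22:50 PBH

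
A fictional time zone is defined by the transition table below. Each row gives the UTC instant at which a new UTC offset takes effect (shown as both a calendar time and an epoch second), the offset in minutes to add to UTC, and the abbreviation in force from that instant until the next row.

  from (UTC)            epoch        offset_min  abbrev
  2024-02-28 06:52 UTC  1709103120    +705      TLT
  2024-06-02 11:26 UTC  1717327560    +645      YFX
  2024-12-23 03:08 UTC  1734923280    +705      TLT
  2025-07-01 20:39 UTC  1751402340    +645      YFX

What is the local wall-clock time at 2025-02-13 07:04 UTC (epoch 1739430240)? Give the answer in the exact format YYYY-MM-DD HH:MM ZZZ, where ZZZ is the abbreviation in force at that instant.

2025-02-13 18:49 TLT

Query: 2025-02-13 07:04 UTC
Rule 3/4 (TLT, +11:45): 2024-12-23 03:08 UTC ≤ query < 2025-07-01 20:39 UTC
7·60 + 4 + 705 = 1129 min
1129 = 0·1440 + 1129; 1129 = 18·60 + 49 → 18:49, same day
→ 2025-02-13 18:49 TLT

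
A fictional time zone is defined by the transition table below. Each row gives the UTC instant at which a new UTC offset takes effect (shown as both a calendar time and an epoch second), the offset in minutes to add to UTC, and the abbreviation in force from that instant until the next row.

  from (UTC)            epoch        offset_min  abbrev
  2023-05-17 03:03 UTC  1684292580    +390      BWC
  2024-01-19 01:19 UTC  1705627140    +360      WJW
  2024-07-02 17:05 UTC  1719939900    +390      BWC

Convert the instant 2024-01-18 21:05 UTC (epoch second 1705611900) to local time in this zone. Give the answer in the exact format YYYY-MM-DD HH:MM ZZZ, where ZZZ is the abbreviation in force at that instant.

2024-01-19 03:35 BWC

Query: 2024-01-18 21:05 UTC
Rule 1/3 (BWC, +06:30): 2023-05-17 03:03 UTC ≤ query < 2024-01-19 01:19 UTC
21·60 + 5 + 390 = 1655 min
1655 = 1·1440 + 215; 215 = 3·60 + 35 → 03:35, 2024-01-18 + 1 day = 2024-01-19
→ 2024-01-19 03:35 BWC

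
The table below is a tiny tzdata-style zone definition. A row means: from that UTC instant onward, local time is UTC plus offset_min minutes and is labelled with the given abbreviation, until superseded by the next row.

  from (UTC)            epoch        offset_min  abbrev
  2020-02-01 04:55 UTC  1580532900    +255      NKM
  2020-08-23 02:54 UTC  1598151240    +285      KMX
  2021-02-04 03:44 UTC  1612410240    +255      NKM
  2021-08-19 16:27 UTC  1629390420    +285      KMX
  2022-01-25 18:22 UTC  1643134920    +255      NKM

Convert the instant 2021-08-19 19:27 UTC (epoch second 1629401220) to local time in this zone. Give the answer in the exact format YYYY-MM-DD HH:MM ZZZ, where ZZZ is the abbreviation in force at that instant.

Query: 2021-08-19 19:27 UTC
Rule 4/5 (KMX, +04:45): 2021-08-19 16:27 UTC ≤ query < 2022-01-25 18:22 UTC
19·60 + 27 + 285 = 1452 min
1452 = 1·1440 + 12; 12 = 0·60 + 12 → 00:12, 2021-08-19 + 1 day = 2021-08-20
→ 2021-08-20 00:12 KMX

2021-08-20 00:12 KMX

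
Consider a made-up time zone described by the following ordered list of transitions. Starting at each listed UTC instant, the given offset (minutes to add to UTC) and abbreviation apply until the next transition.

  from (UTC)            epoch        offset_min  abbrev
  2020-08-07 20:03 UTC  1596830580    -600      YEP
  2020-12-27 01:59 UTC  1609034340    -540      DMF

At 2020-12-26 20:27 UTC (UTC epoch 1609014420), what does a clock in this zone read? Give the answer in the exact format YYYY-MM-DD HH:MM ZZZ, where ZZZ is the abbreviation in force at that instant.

2020-12-26 10:27 YEP

Query: 2020-12-26 20:27 UTC
Rule 1/2 (YEP, -10:00): 2020-08-07 20:03 UTC ≤ query < 2020-12-27 01:59 UTC
20·60 + 27 - 600 = 627 min
627 = 0·1440 + 627; 627 = 10·60 + 27 → 10:27, same day
→ 2020-12-26 10:27 YEP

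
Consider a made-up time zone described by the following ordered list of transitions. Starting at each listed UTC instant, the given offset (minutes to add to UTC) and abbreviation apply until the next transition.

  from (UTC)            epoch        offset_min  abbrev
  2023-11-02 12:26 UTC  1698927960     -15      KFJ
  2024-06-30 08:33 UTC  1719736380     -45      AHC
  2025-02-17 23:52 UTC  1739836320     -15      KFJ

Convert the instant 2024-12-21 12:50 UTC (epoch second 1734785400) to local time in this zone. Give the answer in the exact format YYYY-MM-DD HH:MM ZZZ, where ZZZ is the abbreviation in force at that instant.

Query: 2024-12-21 12:50 UTC
Rule 2/3 (AHC, -00:45): 2024-06-30 08:33 UTC ≤ query < 2025-02-17 23:52 UTC
12·60 + 50 - 45 = 725 min
725 = 0·1440 + 725; 725 = 12·60 + 5 → 12:05, same day
→ 2024-12-21 12:05 AHC

2024-12-21 12:05 AHC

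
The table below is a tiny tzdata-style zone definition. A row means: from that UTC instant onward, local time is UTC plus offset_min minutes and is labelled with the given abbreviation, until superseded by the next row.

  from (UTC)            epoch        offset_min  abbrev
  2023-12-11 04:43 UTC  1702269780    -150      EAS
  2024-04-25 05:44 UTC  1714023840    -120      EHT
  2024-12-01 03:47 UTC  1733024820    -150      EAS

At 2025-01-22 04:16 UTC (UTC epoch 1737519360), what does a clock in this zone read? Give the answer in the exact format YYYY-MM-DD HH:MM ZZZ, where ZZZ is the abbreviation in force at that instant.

Query: 2025-01-22 04:16 UTC
Rule 3/3 (EAS, -02:30): 2024-12-01 03:47 UTC ≤ query < +∞
4·60 + 16 - 150 = 106 min
106 = 0·1440 + 106; 106 = 1·60 + 46 → 01:46, same day
→ 2025-01-22 01:46 EAS

2025-01-22 01:46 EAS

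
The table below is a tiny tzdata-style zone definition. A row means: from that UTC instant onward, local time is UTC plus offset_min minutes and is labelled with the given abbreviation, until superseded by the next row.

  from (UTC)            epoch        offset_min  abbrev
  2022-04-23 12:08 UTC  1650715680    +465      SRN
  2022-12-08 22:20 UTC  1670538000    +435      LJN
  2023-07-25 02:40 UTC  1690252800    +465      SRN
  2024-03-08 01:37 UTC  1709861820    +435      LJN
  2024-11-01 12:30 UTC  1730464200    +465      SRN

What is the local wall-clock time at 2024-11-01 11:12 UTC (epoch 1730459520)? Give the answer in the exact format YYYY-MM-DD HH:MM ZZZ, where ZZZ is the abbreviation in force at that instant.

Query: 2024-11-01 11:12 UTC
Rule 4/5 (LJN, +07:15): 2024-03-08 01:37 UTC ≤ query < 2024-11-01 12:30 UTC
11·60 + 12 + 435 = 1107 min
1107 = 0·1440 + 1107; 1107 = 18·60 + 27 → 18:27, same day
→ 2024-11-01 18:27 LJN

2024-11-01 18:27 LJN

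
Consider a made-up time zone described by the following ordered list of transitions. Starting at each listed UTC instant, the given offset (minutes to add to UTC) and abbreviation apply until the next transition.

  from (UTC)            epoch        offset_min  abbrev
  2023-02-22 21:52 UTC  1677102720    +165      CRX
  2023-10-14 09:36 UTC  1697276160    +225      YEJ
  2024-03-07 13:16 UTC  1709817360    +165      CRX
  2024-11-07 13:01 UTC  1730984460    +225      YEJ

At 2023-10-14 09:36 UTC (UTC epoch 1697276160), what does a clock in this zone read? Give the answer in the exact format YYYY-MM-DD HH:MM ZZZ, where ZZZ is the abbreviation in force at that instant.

Query: 2023-10-14 09:36 UTC
Rule 2/4 (YEJ, +03:45): 2023-10-14 09:36 UTC ≤ query < 2024-03-07 13:16 UTC
9·60 + 36 + 225 = 801 min
801 = 0·1440 + 801; 801 = 13·60 + 21 → 13:21, same day
→ 2023-10-14 13:21 YEJ

2023-10-14 13:21 YEJ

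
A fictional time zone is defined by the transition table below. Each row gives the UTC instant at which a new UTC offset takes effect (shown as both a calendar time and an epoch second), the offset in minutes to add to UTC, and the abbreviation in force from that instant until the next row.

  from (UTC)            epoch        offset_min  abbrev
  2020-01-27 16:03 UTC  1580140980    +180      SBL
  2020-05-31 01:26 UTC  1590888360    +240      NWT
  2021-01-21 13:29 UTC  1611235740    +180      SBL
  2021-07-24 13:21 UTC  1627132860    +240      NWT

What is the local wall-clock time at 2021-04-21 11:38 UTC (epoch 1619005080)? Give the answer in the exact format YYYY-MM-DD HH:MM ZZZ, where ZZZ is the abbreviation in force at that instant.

2021-04-21 14:38 SBL

Query: 2021-04-21 11:38 UTC
Rule 3/4 (SBL, +03:00): 2021-01-21 13:29 UTC ≤ query < 2021-07-24 13:21 UTC
11·60 + 38 + 180 = 878 min
878 = 0·1440 + 878; 878 = 14·60 + 38 → 14:38, same day
→ 2021-04-21 14:38 SBL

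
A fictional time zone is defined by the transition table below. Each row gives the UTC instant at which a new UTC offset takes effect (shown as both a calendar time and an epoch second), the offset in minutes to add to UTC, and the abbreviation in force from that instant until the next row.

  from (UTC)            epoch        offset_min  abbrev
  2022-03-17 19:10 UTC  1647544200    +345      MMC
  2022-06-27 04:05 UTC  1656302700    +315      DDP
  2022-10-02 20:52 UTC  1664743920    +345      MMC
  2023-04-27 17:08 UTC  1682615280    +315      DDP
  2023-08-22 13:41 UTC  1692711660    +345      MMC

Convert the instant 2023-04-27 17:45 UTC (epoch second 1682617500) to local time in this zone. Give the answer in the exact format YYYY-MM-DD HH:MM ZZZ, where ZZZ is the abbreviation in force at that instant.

Query: 2023-04-27 17:45 UTC
Rule 4/5 (DDP, +05:15): 2023-04-27 17:08 UTC ≤ query < 2023-08-22 13:41 UTC
17·60 + 45 + 315 = 1380 min
1380 = 0·1440 + 1380; 1380 = 23·60 + 0 → 23:00, same day
→ 2023-04-27 23:00 DDP

2023-04-27 23:00 DDP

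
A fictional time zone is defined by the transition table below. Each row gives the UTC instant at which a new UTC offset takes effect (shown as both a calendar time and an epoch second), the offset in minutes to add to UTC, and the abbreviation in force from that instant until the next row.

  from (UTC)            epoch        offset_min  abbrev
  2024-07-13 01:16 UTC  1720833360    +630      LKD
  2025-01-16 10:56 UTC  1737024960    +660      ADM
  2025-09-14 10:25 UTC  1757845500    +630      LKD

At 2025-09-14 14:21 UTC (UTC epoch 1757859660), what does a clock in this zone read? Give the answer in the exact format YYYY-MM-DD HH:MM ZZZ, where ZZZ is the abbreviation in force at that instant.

2025-09-15 00:51 LKD

Query: 2025-09-14 14:21 UTC
Rule 3/3 (LKD, +10:30): 2025-09-14 10:25 UTC ≤ query < +∞
14·60 + 21 + 630 = 1491 min
1491 = 1·1440 + 51; 51 = 0·60 + 51 → 00:51, 2025-09-14 + 1 day = 2025-09-15
→ 2025-09-15 00:51 LKD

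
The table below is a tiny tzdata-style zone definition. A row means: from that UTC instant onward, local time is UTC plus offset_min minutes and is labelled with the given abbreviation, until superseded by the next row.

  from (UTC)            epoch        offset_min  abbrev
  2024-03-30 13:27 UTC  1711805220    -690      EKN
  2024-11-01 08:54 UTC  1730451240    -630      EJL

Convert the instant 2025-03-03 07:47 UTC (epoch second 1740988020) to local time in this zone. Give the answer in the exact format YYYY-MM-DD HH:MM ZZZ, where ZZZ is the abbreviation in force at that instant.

2025-03-02 21:17 EJL

Query: 2025-03-03 07:47 UTC
Rule 2/2 (EJL, -10:30): 2024-11-01 08:54 UTC ≤ query < +∞
7·60 + 47 - 630 = -163 min
-163 = -1·1440 + 1277; 1277 = 21·60 + 17 → 21:17, 2025-03-03 - 1 day = 2025-03-02
→ 2025-03-02 21:17 EJL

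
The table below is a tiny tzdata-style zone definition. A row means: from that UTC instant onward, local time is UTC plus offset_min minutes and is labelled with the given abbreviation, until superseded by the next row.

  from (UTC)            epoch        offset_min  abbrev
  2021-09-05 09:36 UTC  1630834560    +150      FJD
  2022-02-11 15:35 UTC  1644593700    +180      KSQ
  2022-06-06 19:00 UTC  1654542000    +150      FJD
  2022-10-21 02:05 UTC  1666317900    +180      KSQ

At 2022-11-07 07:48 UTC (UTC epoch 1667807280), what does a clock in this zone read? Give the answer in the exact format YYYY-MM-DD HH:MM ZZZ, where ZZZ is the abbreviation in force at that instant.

2022-11-07 10:48 KSQ

Query: 2022-11-07 07:48 UTC
Rule 4/4 (KSQ, +03:00): 2022-10-21 02:05 UTC ≤ query < +∞
7·60 + 48 + 180 = 648 min
648 = 0·1440 + 648; 648 = 10·60 + 48 → 10:48, same day
→ 2022-11-07 10:48 KSQ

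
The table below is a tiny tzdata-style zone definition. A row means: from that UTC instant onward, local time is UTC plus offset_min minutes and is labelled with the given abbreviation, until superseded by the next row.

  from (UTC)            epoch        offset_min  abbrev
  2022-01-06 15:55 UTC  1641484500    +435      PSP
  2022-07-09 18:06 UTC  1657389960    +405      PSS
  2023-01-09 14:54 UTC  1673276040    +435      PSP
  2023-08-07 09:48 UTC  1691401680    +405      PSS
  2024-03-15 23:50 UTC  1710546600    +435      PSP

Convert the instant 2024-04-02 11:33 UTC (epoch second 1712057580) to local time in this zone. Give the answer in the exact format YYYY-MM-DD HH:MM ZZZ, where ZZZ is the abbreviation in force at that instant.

Query: 2024-04-02 11:33 UTC
Rule 5/5 (PSP, +07:15): 2024-03-15 23:50 UTC ≤ query < +∞
11·60 + 33 + 435 = 1128 min
1128 = 0·1440 + 1128; 1128 = 18·60 + 48 → 18:48, same day
→ 2024-04-02 18:48 PSP

2024-04-02 18:48 PSP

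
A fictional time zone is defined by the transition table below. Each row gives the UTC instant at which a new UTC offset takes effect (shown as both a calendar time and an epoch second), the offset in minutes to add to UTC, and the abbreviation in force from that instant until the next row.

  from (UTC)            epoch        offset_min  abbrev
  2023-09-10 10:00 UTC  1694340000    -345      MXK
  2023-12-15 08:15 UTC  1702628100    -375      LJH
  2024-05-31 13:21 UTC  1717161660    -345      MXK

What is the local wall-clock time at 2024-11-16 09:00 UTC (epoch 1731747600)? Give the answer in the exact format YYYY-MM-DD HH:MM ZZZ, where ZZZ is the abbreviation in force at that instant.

Query: 2024-11-16 09:00 UTC
Rule 3/3 (MXK, -05:45): 2024-05-31 13:21 UTC ≤ query < +∞
9·60 + 0 - 345 = 195 min
195 = 0·1440 + 195; 195 = 3·60 + 15 → 03:15, same day
→ 2024-11-16 03:15 MXK

2024-11-16 03:15 MXK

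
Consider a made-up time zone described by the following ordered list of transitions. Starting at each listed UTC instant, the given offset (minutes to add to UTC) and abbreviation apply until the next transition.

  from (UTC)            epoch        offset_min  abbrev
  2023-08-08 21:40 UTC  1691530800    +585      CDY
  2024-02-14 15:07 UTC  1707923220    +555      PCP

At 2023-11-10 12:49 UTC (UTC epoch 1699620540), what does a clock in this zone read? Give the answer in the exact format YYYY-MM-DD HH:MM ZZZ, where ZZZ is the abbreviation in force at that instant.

Query: 2023-11-10 12:49 UTC
Rule 1/2 (CDY, +09:45): 2023-08-08 21:40 UTC ≤ query < 2024-02-14 15:07 UTC
12·60 + 49 + 585 = 1354 min
1354 = 0·1440 + 1354; 1354 = 22·60 + 34 → 22:34, same day
→ 2023-11-10 22:34 CDY

2023-11-10 22:34 CDY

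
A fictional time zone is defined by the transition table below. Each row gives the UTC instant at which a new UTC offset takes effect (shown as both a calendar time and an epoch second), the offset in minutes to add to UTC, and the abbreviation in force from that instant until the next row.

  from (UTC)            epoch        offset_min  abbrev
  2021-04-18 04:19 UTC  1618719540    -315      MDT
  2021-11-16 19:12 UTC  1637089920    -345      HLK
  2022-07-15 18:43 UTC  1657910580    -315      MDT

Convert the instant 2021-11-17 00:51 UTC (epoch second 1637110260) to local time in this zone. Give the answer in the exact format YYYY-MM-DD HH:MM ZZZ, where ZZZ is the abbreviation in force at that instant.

Query: 2021-11-17 00:51 UTC
Rule 2/3 (HLK, -05:45): 2021-11-16 19:12 UTC ≤ query < 2022-07-15 18:43 UTC
0·60 + 51 - 345 = -294 min
-294 = -1·1440 + 1146; 1146 = 19·60 + 6 → 19:06, 2021-11-17 - 1 day = 2021-11-16
→ 2021-11-16 19:06 HLK

2021-11-16 19:06 HLK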